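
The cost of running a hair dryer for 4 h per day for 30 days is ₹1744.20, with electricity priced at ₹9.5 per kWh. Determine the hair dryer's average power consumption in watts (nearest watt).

1530 W

Energy = ₹1744.20 ÷ ₹9.5/kWh = 183.6 kWh
Runtime = 4 h/day × 30 days = 120 h
Power = 183.6 kWh ÷ 120 h = 1.53 kW = 1530 W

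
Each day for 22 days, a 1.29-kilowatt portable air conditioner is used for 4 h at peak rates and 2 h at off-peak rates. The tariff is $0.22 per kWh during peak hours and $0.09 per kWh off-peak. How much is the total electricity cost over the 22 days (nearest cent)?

$30.08

Peak energy = 1.29 kW × 4 h × 22 = 113.52 kWh
Off-peak energy = 1.29 kW × 2 h × 22 = 56.76 kWh
Cost = 113.52 × $0.22 + 56.76 × $0.09 = $24.9744 + $5.1084 = $30.08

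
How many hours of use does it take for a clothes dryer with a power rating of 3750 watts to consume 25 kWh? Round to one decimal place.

Hours = 25 kWh ÷ 3.75 kW = 6.7 h

6.7 h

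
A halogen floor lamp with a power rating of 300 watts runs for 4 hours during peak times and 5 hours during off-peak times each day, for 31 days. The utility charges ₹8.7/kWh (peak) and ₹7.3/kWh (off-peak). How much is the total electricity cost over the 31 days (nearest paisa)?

Peak energy = 0.3 kW × 4 h × 31 = 37.2 kWh
Off-peak energy = 0.3 kW × 5 h × 31 = 46.5 kWh
Cost = 37.2 × ₹8.7 + 46.5 × ₹7.3 = ₹323.64 + ₹339.45 = ₹663.09

₹663.09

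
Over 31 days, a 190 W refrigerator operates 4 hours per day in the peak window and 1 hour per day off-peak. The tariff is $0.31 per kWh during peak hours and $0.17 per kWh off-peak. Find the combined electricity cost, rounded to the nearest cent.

$8.30

Peak energy = 0.19 kW × 4 h × 31 = 23.56 kWh
Off-peak energy = 0.19 kW × 1 h × 31 = 5.89 kWh
Cost = 23.56 × $0.31 + 5.89 × $0.17 = $7.3036 + $1.0013 = $8.30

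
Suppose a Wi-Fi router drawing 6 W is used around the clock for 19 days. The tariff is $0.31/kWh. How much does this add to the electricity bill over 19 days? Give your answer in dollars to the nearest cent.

Runtime = 24 h × 19 = 456 h
Energy = 0.006 kW × 456 h = 2.736 kWh
Cost = 2.736 kWh × $0.31/kWh = $0.85

$0.85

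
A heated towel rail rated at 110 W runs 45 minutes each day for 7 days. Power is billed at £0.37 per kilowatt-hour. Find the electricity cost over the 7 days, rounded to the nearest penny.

Runtime = 45 min × 7 = 315 min = 5.25 h
Energy = 0.11 kW × 5.25 h = 0.5775 kWh
Cost = 0.5775 kWh × £0.37/kWh = £0.21

£0.21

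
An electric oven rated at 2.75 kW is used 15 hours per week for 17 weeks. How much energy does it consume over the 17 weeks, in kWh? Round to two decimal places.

Runtime = 15 h/week × 17 weeks = 255 h
Energy = 2.75 kW × 255 h = 701.25 kWh

701.25 kWh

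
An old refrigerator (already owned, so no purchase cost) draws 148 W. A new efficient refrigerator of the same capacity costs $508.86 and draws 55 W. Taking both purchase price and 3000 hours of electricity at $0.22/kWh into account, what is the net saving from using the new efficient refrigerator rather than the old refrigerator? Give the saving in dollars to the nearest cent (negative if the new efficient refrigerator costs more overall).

-$447.48

old refrigerator: $0.00 + (148/1000) kW × 3000 h × $0.22 = $0.00 + $97.68 = $97.68
new efficient refrigerator: $508.86 + (55/1000) kW × 3000 h × $0.22 = $508.86 + $36.3 = $545.16
Saving = $97.68 − $545.16 = −$447.48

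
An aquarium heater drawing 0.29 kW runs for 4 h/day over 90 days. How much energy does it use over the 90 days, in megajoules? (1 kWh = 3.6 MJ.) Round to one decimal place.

Runtime = 4 h/day × 90 days = 360 h
Energy = 0.29 kW × 360 h = 104.4 kWh
= 104.4 × 3.6 MJ = 375.8 MJ

375.8 MJ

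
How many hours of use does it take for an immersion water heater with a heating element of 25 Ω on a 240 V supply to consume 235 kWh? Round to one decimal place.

Power = V²/R = 240²/25 = 2304 W = 2.304 kW
Hours = 235 kWh ÷ 2.304 kW = 102.0 h

102.0 h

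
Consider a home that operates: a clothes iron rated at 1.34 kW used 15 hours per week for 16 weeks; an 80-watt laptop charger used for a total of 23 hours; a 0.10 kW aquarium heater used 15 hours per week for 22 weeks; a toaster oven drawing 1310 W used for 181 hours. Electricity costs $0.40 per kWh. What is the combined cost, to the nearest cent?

$237.42

clothes iron: Runtime = 15 h/week × 16 weeks = 240 h
clothes iron: 1.34 kW × 240 h = 321.6 kWh
laptop charger: 0.08 kW × 23 h = 1.84 kWh
aquarium heater: Runtime = 15 h/week × 22 weeks = 330 h
aquarium heater: 0.1 kW × 330 h = 33 kWh
toaster oven: 1.31 kW × 181 h = 237.11 kWh
Total energy = 593.55 kWh
Cost = 593.55 × $0.40 = $237.42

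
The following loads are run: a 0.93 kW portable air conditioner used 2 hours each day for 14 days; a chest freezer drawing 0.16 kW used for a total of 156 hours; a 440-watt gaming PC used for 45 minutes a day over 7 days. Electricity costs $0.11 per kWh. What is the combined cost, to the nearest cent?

$5.86

portable air conditioner: Runtime = 2 h/day × 14 days = 28 h
portable air conditioner: 0.93 kW × 28 h = 26.04 kWh
chest freezer: 0.16 kW × 156 h = 24.96 kWh
gaming PC: Runtime = 45 min × 7 = 315 min = 5.25 h
gaming PC: 0.44 kW × 5.25 h = 2.31 kWh
Total energy = 53.31 kWh
Cost = 53.31 × $0.11 = $5.86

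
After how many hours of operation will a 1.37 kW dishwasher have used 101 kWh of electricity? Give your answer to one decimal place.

Hours = 101 kWh ÷ 1.37 kW = 73.7 h

73.7 h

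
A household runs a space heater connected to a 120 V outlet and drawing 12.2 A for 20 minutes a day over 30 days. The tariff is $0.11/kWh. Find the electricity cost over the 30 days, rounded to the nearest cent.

$1.61

Power = 12.2 A × 120 V = 1464 W = 1.464 kW
Runtime = 20 min × 30 = 600 min = 10 h
Energy = 1.464 kW × 10 h = 14.64 kWh
Cost = 14.64 kWh × $0.11/kWh = $1.61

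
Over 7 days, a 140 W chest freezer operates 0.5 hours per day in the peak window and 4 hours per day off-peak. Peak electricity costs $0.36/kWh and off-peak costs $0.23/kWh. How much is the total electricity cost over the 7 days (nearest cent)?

$1.08

Peak energy = 0.14 kW × 0.5 h × 7 = 0.49 kWh
Off-peak energy = 0.14 kW × 4 h × 7 = 3.92 kWh
Cost = 0.49 × $0.36 + 3.92 × $0.23 = $0.1764 + $0.9016 = $1.08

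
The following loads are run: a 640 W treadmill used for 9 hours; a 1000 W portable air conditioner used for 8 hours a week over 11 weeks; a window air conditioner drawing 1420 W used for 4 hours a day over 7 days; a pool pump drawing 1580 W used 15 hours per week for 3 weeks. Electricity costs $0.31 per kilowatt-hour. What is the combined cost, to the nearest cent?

treadmill: 0.64 kW × 9 h = 5.76 kWh
portable air conditioner: Runtime = 8 h/week × 11 weeks = 88 h
portable air conditioner: 1 kW × 88 h = 88 kWh
window air conditioner: Runtime = 4 h/day × 7 days = 28 h
window air conditioner: 1.42 kW × 28 h = 39.76 kWh
pool pump: Runtime = 15 h/week × 3 weeks = 45 h
pool pump: 1.58 kW × 45 h = 71.1 kWh
Total energy = 204.62 kWh
Cost = 204.62 × $0.31 = $63.43

$63.43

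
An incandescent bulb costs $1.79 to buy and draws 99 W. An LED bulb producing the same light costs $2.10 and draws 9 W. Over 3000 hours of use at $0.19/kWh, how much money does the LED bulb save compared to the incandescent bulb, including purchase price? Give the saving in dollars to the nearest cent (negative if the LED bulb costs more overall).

$50.99

incandescent bulb: $1.79 + (99/1000) kW × 3000 h × $0.19 = $1.79 + $56.43 = $58.22
LED bulb: $2.10 + (9/1000) kW × 3000 h × $0.19 = $2.10 + $5.13 = $7.23
Saving = $58.22 − $7.23 = $50.99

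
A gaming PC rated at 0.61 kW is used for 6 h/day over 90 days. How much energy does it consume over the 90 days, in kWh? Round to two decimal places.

Runtime = 6 h/day × 90 days = 540 h
Energy = 0.61 kW × 540 h = 329.4 kWh

329.40 kWh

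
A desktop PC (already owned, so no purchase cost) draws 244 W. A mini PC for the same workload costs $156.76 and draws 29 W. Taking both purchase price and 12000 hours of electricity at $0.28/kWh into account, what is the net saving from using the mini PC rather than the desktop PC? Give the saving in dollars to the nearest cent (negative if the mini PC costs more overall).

desktop PC: $0.00 + (244/1000) kW × 12000 h × $0.28 = $0.00 + $819.84 = $819.84
mini PC: $156.76 + (29/1000) kW × 12000 h × $0.28 = $156.76 + $97.44 = $254.2
Saving = $819.84 − $254.2 = $565.64

$565.64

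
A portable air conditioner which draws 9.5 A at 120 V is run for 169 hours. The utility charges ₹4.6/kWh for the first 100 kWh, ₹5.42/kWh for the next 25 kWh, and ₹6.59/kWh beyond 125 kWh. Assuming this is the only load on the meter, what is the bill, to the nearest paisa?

₹1041.38

Power = 9.5 A × 120 V = 1140 W = 1.14 kW
Energy = 1.14 kW × 169 h = 192.66 kWh
Tier 1 (0–100 kWh): 100 × ₹4.6 = ₹460
Tier 2 (100–125 kWh): 25 × ₹5.42 = ₹135.5
Above 125 kWh: 67.66 × ₹6.59 = ₹445.8794
Bill = ₹1041.38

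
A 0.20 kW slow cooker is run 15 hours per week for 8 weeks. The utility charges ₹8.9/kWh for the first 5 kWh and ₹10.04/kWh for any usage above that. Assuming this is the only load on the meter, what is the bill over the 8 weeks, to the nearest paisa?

Runtime = 15 h/week × 8 weeks = 120 h
Energy = 0.2 kW × 120 h = 24 kWh
Tier 1 (0–5 kWh): 5 × ₹8.9 = ₹44.5
Above 5 kWh: 19 × ₹10.04 = ₹190.76
Bill = ₹235.26

₹235.26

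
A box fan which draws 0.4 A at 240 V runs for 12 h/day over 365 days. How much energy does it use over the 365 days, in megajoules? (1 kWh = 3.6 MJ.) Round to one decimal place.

1513.7 MJ

Power = 0.4 A × 240 V = 96 W = 0.096 kW
Runtime = 12 h/day × 365 days = 4380 h
Energy = 0.096 kW × 4380 h = 420.48 kWh
= 420.48 × 3.6 MJ = 1513.7 MJ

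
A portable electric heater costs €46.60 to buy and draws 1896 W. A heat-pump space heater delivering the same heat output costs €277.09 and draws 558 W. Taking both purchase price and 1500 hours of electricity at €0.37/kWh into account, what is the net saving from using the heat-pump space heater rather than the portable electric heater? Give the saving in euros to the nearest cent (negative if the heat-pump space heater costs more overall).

€512.10

portable electric heater: €46.60 + (1896/1000) kW × 1500 h × €0.37 = €46.60 + €1052.28 = €1098.88
heat-pump space heater: €277.09 + (558/1000) kW × 1500 h × €0.37 = €277.09 + €309.69 = €586.78
Saving = €1098.88 − €586.78 = €512.1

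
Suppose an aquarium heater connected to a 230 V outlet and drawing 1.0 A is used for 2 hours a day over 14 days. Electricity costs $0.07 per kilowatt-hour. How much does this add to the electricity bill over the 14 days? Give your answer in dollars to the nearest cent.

Power = 1.0 A × 230 V = 230 W = 0.23 kW
Runtime = 2 h/day × 14 days = 28 h
Energy = 0.23 kW × 28 h = 6.44 kWh
Cost = 6.44 kWh × $0.07/kWh = $0.45

$0.45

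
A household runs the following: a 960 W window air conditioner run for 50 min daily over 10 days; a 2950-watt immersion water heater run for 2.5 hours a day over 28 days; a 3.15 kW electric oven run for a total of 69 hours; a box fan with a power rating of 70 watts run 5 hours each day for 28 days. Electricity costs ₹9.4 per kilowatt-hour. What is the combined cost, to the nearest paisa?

₹4151.51

window air conditioner: Runtime = 50 min × 10 = 500 min = 8.333333… h
window air conditioner: 0.96 kW × 8.333333… h = 8 kWh
immersion water heater: Runtime = 2.5 h/day × 28 days = 70 h
immersion water heater: 2.95 kW × 70 h = 206.5 kWh
electric oven: 3.15 kW × 69 h = 217.35 kWh
box fan: Runtime = 5 h/day × 28 days = 140 h
box fan: 0.07 kW × 140 h = 9.8 kWh
Total energy = 441.65 kWh
Cost = 441.65 × ₹9.4 = ₹4151.51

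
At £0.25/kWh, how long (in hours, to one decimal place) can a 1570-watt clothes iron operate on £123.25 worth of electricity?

Energy available = £123.25 ÷ £0.25/kWh = 493 kWh
Hours = 493 kWh ÷ 1.57 kW = 314.0 h

314.0 h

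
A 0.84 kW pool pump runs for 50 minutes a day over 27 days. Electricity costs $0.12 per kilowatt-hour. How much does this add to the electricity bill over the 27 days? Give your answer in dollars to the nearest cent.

Runtime = 50 min × 27 = 1350 min = 22.5 h
Energy = 0.84 kW × 22.5 h = 18.9 kWh
Cost = 18.9 kWh × $0.12/kWh = $2.27

$2.27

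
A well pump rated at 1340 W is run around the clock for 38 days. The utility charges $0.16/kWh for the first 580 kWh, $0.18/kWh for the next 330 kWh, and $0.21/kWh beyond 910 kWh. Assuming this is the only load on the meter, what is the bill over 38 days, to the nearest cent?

$217.74

Runtime = 24 h × 38 = 912 h
Energy = 1.34 kW × 912 h = 1222.08 kWh
Tier 1 (0–580 kWh): 580 × $0.16 = $92.8
Tier 2 (580–910 kWh): 330 × $0.18 = $59.4
Above 910 kWh: 312.08 × $0.21 = $65.5368
Bill = $217.74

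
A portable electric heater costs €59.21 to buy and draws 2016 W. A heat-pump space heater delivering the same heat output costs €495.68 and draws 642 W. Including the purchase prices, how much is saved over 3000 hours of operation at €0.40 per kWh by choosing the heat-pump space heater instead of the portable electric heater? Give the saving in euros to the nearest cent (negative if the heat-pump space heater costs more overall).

portable electric heater: €59.21 + (2016/1000) kW × 3000 h × €0.40 = €59.21 + €2419.2 = €2478.41
heat-pump space heater: €495.68 + (642/1000) kW × 3000 h × €0.40 = €495.68 + €770.4 = €1266.08
Saving = €2478.41 − €1266.08 = €1212.33

€1212.33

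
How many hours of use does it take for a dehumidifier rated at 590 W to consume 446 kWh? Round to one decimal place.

Hours = 446 kWh ÷ 0.59 kW = 755.9 h

755.9 h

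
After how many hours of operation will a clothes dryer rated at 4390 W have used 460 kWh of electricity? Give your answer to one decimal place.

Hours = 460 kWh ÷ 4.39 kW = 104.8 h

104.8 h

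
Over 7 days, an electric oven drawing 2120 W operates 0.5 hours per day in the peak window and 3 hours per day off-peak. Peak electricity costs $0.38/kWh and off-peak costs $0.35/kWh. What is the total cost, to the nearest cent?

$18.40

Peak energy = 2.12 kW × 0.5 h × 7 = 7.42 kWh
Off-peak energy = 2.12 kW × 3 h × 7 = 44.52 kWh
Cost = 7.42 × $0.38 + 44.52 × $0.35 = $2.8196 + $15.582 = $18.40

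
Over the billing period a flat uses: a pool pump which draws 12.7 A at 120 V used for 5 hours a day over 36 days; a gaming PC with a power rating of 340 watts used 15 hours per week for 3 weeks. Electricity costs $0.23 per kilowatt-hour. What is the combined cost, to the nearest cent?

pool pump: Power = 12.7 A × 120 V = 1524 W = 1.524 kW
pool pump: Runtime = 5 h/day × 36 days = 180 h
pool pump: 1.524 kW × 180 h = 274.32 kWh
gaming PC: Runtime = 15 h/week × 3 weeks = 45 h
gaming PC: 0.34 kW × 45 h = 15.3 kWh
Total energy = 289.62 kWh
Cost = 289.62 × $0.23 = $66.61

$66.61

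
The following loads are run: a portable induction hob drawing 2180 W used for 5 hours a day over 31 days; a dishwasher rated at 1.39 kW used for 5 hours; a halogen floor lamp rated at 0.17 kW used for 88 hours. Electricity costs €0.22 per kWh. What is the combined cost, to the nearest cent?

portable induction hob: Runtime = 5 h/day × 31 days = 155 h
portable induction hob: 2.18 kW × 155 h = 337.9 kWh
dishwasher: 1.39 kW × 5 h = 6.95 kWh
halogen floor lamp: 0.17 kW × 88 h = 14.96 kWh
Total energy = 359.81 kWh
Cost = 359.81 × €0.22 = €79.16

€79.16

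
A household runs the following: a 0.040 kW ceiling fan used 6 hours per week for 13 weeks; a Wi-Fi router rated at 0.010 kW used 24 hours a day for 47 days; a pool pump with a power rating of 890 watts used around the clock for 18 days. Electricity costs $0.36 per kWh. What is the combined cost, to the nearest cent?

ceiling fan: Runtime = 6 h/week × 13 weeks = 78 h
ceiling fan: 0.04 kW × 78 h = 3.12 kWh
Wi-Fi router: Runtime = 24 h × 47 = 1128 h
Wi-Fi router: 0.01 kW × 1128 h = 11.28 kWh
pool pump: Runtime = 24 h × 18 = 432 h
pool pump: 0.89 kW × 432 h = 384.48 kWh
Total energy = 398.88 kWh
Cost = 398.88 × $0.36 = $143.60

$143.60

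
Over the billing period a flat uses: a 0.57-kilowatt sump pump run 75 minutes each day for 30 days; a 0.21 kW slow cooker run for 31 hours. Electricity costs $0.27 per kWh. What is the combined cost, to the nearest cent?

$7.53

sump pump: Runtime = 75 min × 30 = 2250 min = 37.5 h
sump pump: 0.57 kW × 37.5 h = 21.375 kWh
slow cooker: 0.21 kW × 31 h = 6.51 kWh
Total energy = 27.885 kWh
Cost = 27.885 × $0.27 = $7.53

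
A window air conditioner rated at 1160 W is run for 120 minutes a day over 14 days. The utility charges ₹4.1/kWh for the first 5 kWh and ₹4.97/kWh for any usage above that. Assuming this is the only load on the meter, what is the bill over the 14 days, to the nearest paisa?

Runtime = 120 min × 14 = 1680 min = 28 h
Energy = 1.16 kW × 28 h = 32.48 kWh
Tier 1 (0–5 kWh): 5 × ₹4.1 = ₹20.5
Above 5 kWh: 27.48 × ₹4.97 = ₹136.5756
Bill = ₹157.08

₹157.08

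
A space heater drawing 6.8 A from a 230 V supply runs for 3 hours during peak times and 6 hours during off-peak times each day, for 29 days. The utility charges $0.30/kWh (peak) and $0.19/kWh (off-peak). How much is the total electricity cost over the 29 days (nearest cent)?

$92.53

Power = 6.8 A × 230 V = 1564 W = 1.564 kW
Peak energy = 1.564 kW × 3 h × 29 = 136.068 kWh
Off-peak energy = 1.564 kW × 6 h × 29 = 272.136 kWh
Cost = 136.068 × $0.30 + 272.136 × $0.19 = $40.8204 + $51.70584 = $92.53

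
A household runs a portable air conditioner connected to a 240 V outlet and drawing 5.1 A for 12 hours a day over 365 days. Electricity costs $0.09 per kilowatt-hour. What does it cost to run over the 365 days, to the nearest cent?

$482.50

Power = 5.1 A × 240 V = 1224 W = 1.224 kW
Runtime = 12 h/day × 365 days = 4380 h
Energy = 1.224 kW × 4380 h = 5361.12 kWh
Cost = 5361.12 kWh × $0.09/kWh = $482.50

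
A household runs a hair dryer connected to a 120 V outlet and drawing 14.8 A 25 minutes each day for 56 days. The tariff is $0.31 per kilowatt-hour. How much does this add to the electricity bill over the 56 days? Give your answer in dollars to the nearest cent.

$12.85

Power = 14.8 A × 120 V = 1776 W = 1.776 kW
Runtime = 25 min × 56 = 1400 min = 23.333333… h
Energy = 1.776 kW × 23.333333… h = 41.44 kWh
Cost = 41.44 kWh × $0.31/kWh = $12.85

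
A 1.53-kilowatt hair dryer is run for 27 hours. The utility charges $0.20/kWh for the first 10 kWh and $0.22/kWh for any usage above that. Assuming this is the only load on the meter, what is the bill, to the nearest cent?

$8.89

Energy = 1.53 kW × 27 h = 41.31 kWh
Tier 1 (0–10 kWh): 10 × $0.20 = $2
Above 10 kWh: 31.31 × $0.22 = $6.8882
Bill = $8.89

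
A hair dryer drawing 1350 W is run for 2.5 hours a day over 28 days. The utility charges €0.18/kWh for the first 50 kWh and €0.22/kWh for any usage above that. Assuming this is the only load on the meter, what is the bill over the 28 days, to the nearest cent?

€18.79

Runtime = 2.5 h/day × 28 days = 70 h
Energy = 1.35 kW × 70 h = 94.5 kWh
Tier 1 (0–50 kWh): 50 × €0.18 = €9
Above 50 kWh: 44.5 × €0.22 = €9.79
Bill = €18.79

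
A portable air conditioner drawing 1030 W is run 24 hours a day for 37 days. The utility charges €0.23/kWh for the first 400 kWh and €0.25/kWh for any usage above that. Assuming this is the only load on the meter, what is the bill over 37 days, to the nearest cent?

Runtime = 24 h × 37 = 888 h
Energy = 1.03 kW × 888 h = 914.64 kWh
Tier 1 (0–400 kWh): 400 × €0.23 = €92
Above 400 kWh: 514.64 × €0.25 = €128.66
Bill = €220.66

€220.66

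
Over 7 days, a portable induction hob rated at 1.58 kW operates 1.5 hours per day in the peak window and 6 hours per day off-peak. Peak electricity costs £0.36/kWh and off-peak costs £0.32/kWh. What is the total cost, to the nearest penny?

Peak energy = 1.58 kW × 1.5 h × 7 = 16.59 kWh
Off-peak energy = 1.58 kW × 6 h × 7 = 66.36 kWh
Cost = 16.59 × £0.36 + 66.36 × £0.32 = £5.9724 + £21.2352 = £27.21

£27.21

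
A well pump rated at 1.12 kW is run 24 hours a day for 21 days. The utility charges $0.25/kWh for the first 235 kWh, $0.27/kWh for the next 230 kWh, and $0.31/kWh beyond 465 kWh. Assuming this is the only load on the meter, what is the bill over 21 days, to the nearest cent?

Runtime = 24 h × 21 = 504 h
Energy = 1.12 kW × 504 h = 564.48 kWh
Tier 1 (0–235 kWh): 235 × $0.25 = $58.75
Tier 2 (235–465 kWh): 230 × $0.27 = $62.1
Above 465 kWh: 99.48 × $0.31 = $30.8388
Bill = $151.69

$151.69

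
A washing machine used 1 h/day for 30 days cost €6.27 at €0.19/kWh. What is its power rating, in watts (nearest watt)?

1100 W

Energy = €6.27 ÷ €0.19/kWh = 33 kWh
Runtime = 1 h/day × 30 days = 30 h
Power = 33 kWh ÷ 30 h = 1.1 kW = 1100 W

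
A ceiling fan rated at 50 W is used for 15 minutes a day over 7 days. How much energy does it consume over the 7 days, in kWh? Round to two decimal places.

Runtime = 15 min × 7 = 105 min = 1.75 h
Energy = 0.05 kW × 1.75 h = 0.0875 kWh ≈ 0.09 kWh

0.09 kWh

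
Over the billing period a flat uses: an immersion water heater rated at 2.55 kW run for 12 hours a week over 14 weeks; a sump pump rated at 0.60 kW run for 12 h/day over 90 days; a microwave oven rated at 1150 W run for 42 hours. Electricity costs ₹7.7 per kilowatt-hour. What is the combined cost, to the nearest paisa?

₹8660.19

immersion water heater: Runtime = 12 h/week × 14 weeks = 168 h
immersion water heater: 2.55 kW × 168 h = 428.4 kWh
sump pump: Runtime = 12 h/day × 90 days = 1080 h
sump pump: 0.6 kW × 1080 h = 648 kWh
microwave oven: 1.15 kW × 42 h = 48.3 kWh
Total energy = 1124.7 kWh
Cost = 1124.7 × ₹7.7 = ₹8660.19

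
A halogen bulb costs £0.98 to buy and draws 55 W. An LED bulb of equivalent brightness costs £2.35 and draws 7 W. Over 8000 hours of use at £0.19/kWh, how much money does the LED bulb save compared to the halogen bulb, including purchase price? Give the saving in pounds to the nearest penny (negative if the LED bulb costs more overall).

halogen bulb: £0.98 + (55/1000) kW × 8000 h × £0.19 = £0.98 + £83.6 = £84.58
LED bulb: £2.35 + (7/1000) kW × 8000 h × £0.19 = £2.35 + £10.64 = £12.99
Saving = £84.58 − £12.99 = £71.59

£71.59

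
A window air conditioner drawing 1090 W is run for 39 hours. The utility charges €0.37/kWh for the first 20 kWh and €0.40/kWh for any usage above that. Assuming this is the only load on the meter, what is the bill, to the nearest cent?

€16.40

Energy = 1.09 kW × 39 h = 42.51 kWh
Tier 1 (0–20 kWh): 20 × €0.37 = €7.4
Above 20 kWh: 22.51 × €0.40 = €9.004
Bill = €16.40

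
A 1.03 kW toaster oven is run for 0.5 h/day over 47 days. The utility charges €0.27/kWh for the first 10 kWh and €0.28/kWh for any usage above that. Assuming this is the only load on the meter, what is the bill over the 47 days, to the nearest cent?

€6.68

Runtime = 0.5 h/day × 47 days = 23.5 h
Energy = 1.03 kW × 23.5 h = 24.205 kWh
Tier 1 (0–10 kWh): 10 × €0.27 = €2.7
Above 10 kWh: 14.205 × €0.28 = €3.9774
Bill = €6.68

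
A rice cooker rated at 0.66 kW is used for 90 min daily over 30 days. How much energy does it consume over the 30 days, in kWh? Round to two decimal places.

Runtime = 90 min × 30 = 2700 min = 45 h
Energy = 0.66 kW × 45 h = 29.7 kWh

29.70 kWh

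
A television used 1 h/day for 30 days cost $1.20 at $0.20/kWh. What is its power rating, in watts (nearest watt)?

200 W

Energy = $1.20 ÷ $0.20/kWh = 6 kWh
Runtime = 1 h/day × 30 days = 30 h
Power = 6 kWh ÷ 30 h = 0.2 kW = 200 W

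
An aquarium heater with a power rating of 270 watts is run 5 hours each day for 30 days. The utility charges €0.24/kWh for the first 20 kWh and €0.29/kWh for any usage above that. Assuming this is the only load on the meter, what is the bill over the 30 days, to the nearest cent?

Runtime = 5 h/day × 30 days = 150 h
Energy = 0.27 kW × 150 h = 40.5 kWh
Tier 1 (0–20 kWh): 20 × €0.24 = €4.8
Above 20 kWh: 20.5 × €0.29 = €5.945
Bill = €10.75

€10.75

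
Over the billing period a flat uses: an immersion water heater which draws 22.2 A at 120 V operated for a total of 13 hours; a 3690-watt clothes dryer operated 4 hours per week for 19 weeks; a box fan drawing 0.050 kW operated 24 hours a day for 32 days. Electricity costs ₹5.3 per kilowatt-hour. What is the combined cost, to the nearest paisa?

immersion water heater: Power = 22.2 A × 120 V = 2664 W = 2.664 kW
immersion water heater: 2.664 kW × 13 h = 34.632 kWh
clothes dryer: Runtime = 4 h/week × 19 weeks = 76 h
clothes dryer: 3.69 kW × 76 h = 280.44 kWh
box fan: Runtime = 24 h × 32 = 768 h
box fan: 0.05 kW × 768 h = 38.4 kWh
Total energy = 353.472 kWh
Cost = 353.472 × ₹5.3 = ₹1873.40

₹1873.40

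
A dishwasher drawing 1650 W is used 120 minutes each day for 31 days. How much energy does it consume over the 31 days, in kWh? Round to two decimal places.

102.30 kWh

Runtime = 120 min × 31 = 3720 min = 62 h
Energy = 1.65 kW × 62 h = 102.3 kWh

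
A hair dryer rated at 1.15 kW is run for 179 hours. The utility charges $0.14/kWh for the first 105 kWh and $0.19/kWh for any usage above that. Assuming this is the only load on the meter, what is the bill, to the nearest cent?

Energy = 1.15 kW × 179 h = 205.85 kWh
Tier 1 (0–105 kWh): 105 × $0.14 = $14.7
Above 105 kWh: 100.85 × $0.19 = $19.1615
Bill = $33.86

$33.86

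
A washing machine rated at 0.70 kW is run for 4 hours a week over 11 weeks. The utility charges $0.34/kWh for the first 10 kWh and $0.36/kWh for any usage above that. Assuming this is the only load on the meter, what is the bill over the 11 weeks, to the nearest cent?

Runtime = 4 h/week × 11 weeks = 44 h
Energy = 0.7 kW × 44 h = 30.8 kWh
Tier 1 (0–10 kWh): 10 × $0.34 = $3.4
Above 10 kWh: 20.8 × $0.36 = $7.488
Bill = $10.89

$10.89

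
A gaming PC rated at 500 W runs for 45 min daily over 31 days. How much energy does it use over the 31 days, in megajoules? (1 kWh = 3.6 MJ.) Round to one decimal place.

Runtime = 45 min × 31 = 1395 min = 23.25 h
Energy = 0.5 kW × 23.25 h = 11.625 kWh
= 11.625 × 3.6 MJ = 41.9 MJ

41.9 MJ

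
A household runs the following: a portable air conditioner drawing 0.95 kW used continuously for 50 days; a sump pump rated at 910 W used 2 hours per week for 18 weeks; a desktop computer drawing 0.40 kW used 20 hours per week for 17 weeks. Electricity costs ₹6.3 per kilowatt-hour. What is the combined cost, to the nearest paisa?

₹8245.19

portable air conditioner: Runtime = 24 h × 50 = 1200 h
portable air conditioner: 0.95 kW × 1200 h = 1140 kWh
sump pump: Runtime = 2 h/week × 18 weeks = 36 h
sump pump: 0.91 kW × 36 h = 32.76 kWh
desktop computer: Runtime = 20 h/week × 17 weeks = 340 h
desktop computer: 0.4 kW × 340 h = 136 kWh
Total energy = 1308.76 kWh
Cost = 1308.76 × ₹6.3 = ₹8245.19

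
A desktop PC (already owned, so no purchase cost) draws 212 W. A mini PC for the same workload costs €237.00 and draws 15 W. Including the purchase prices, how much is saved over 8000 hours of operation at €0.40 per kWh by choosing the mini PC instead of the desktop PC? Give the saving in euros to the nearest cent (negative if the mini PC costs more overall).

€393.40

desktop PC: €0.00 + (212/1000) kW × 8000 h × €0.40 = €0.00 + €678.4 = €678.4
mini PC: €237.00 + (15/1000) kW × 8000 h × €0.40 = €237.00 + €48 = €285
Saving = €678.4 − €285 = €393.4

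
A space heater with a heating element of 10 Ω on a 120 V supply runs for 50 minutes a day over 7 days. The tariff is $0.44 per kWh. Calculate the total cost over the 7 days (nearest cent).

Power = V²/R = 120²/10 = 1440 W = 1.44 kW
Runtime = 50 min × 7 = 350 min = 5.833333… h
Energy = 1.44 kW × 5.833333… h = 8.4 kWh
Cost = 8.4 kWh × $0.44/kWh = $3.70

$3.70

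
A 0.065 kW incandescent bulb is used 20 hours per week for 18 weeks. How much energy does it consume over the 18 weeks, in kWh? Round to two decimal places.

23.40 kWh

Runtime = 20 h/week × 18 weeks = 360 h
Energy = 0.065 kW × 360 h = 23.4 kWh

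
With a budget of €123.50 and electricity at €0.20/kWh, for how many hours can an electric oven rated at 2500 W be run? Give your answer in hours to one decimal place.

Energy available = €123.50 ÷ €0.20/kWh = 617.5 kWh
Hours = 617.5 kWh ÷ 2.5 kW = 247.0 h

247.0 h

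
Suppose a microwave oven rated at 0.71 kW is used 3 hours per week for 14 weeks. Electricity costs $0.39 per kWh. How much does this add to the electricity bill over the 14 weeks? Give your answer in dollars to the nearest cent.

$11.63

Runtime = 3 h/week × 14 weeks = 42 h
Energy = 0.71 kW × 42 h = 29.82 kWh
Cost = 29.82 kWh × $0.39/kWh = $11.63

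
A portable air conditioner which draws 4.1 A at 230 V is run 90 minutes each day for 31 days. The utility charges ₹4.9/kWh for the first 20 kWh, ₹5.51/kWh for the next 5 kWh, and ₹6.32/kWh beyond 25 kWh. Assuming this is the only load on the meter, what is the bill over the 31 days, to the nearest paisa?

Power = 4.1 A × 230 V = 943 W = 0.943 kW
Runtime = 90 min × 31 = 2790 min = 46.5 h
Energy = 0.943 kW × 46.5 h = 43.8495 kWh
Tier 1 (0–20 kWh): 20 × ₹4.9 = ₹98
Tier 2 (20–25 kWh): 5 × ₹5.51 = ₹27.55
Above 25 kWh: 18.8495 × ₹6.32 = ₹119.12884
Bill = ₹244.68

₹244.68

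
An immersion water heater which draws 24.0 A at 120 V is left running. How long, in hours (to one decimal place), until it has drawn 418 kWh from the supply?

Power = 24.0 A × 120 V = 2880 W = 2.88 kW
Hours = 418 kWh ÷ 2.88 kW = 145.1 h

145.1 h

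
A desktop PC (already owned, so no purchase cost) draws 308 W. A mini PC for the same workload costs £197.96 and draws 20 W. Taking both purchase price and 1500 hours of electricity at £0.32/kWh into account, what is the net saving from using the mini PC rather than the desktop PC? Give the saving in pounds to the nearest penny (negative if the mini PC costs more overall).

-£59.72

desktop PC: £0.00 + (308/1000) kW × 1500 h × £0.32 = £0.00 + £147.84 = £147.84
mini PC: £197.96 + (20/1000) kW × 1500 h × £0.32 = £197.96 + £9.6 = £207.56
Saving = £147.84 − £207.56 = −£59.72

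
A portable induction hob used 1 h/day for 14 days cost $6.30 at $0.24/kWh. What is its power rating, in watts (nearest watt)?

1875 W

Energy = $6.30 ÷ $0.24/kWh = 26.25 kWh
Runtime = 1 h/day × 14 days = 14 h
Power = 26.25 kWh ÷ 14 h = 1.875 kW = 1875 W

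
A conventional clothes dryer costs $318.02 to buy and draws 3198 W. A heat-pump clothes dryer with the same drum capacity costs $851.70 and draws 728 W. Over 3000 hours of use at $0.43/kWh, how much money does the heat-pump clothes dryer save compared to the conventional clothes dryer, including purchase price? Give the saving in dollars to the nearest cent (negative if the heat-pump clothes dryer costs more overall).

$2652.62

conventional clothes dryer: $318.02 + (3198/1000) kW × 3000 h × $0.43 = $318.02 + $4125.42 = $4443.44
heat-pump clothes dryer: $851.70 + (728/1000) kW × 3000 h × $0.43 = $851.70 + $939.12 = $1790.82
Saving = $4443.44 − $1790.82 = $2652.62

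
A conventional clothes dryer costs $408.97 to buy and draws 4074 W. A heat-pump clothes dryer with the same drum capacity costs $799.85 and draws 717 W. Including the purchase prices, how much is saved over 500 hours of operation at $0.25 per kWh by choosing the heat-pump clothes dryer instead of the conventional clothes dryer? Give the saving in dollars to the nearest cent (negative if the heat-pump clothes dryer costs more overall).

conventional clothes dryer: $408.97 + (4074/1000) kW × 500 h × $0.25 = $408.97 + $509.25 = $918.22
heat-pump clothes dryer: $799.85 + (717/1000) kW × 500 h × $0.25 = $799.85 + $89.625 = $889.475
Saving = $918.22 − $889.475 = $28.745 → $28.75

$28.75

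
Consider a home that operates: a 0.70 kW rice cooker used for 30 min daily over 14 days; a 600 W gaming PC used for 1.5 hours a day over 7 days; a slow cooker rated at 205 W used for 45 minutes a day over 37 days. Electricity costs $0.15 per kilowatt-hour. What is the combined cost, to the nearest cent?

$2.53

rice cooker: Runtime = 30 min × 14 = 420 min = 7 h
rice cooker: 0.7 kW × 7 h = 4.9 kWh
gaming PC: Runtime = 1.5 h/day × 7 days = 10.5 h
gaming PC: 0.6 kW × 10.5 h = 6.3 kWh
slow cooker: Runtime = 45 min × 37 = 1665 min = 27.75 h
slow cooker: 0.205 kW × 27.75 h = 5.68875 kWh
Total energy = 16.88875 kWh
Cost = 16.88875 × $0.15 = $2.53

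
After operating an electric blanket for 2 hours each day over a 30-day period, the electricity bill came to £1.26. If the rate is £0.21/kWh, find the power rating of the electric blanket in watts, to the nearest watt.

100 W

Energy = £1.26 ÷ £0.21/kWh = 6 kWh
Runtime = 2 h/day × 30 days = 60 h
Power = 6 kWh ÷ 60 h = 0.1 kW = 100 W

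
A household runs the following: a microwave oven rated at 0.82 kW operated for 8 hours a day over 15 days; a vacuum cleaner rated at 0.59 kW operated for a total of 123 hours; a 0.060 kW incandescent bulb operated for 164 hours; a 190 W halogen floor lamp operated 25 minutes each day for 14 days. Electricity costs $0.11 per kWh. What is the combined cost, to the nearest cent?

microwave oven: Runtime = 8 h/day × 15 days = 120 h
microwave oven: 0.82 kW × 120 h = 98.4 kWh
vacuum cleaner: 0.59 kW × 123 h = 72.57 kWh
incandescent bulb: 0.06 kW × 164 h = 9.84 kWh
halogen floor lamp: Runtime = 25 min × 14 = 350 min = 5.833333… h
halogen floor lamp: 0.19 kW × 5.833333… h = 1.108333… kWh
Total energy = 181.918333… kWh
Cost = 181.918333… × $0.11 = $20.01

$20.01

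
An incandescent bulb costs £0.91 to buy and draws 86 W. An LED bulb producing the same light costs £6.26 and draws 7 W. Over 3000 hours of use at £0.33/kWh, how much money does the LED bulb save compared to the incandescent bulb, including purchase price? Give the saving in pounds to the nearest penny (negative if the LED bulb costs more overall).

incandescent bulb: £0.91 + (86/1000) kW × 3000 h × £0.33 = £0.91 + £85.14 = £86.05
LED bulb: £6.26 + (7/1000) kW × 3000 h × £0.33 = £6.26 + £6.93 = £13.19
Saving = £86.05 − £13.19 = £72.86

£72.86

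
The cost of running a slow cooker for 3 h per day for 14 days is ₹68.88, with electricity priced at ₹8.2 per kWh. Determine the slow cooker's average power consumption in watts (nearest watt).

Energy = ₹68.88 ÷ ₹8.2/kWh = 8.4 kWh
Runtime = 3 h/day × 14 days = 42 h
Power = 8.4 kWh ÷ 42 h = 0.2 kW = 200 W

200 W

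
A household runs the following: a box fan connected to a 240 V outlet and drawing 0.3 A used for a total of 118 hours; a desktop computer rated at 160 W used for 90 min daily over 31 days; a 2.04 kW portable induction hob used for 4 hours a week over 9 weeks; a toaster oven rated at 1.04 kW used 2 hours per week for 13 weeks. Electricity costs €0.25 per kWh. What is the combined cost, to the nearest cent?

€29.10

box fan: Power = 0.3 A × 240 V = 72 W = 0.072 kW
box fan: 0.072 kW × 118 h = 8.496 kWh
desktop computer: Runtime = 90 min × 31 = 2790 min = 46.5 h
desktop computer: 0.16 kW × 46.5 h = 7.44 kWh
portable induction hob: Runtime = 4 h/week × 9 weeks = 36 h
portable induction hob: 2.04 kW × 36 h = 73.44 kWh
toaster oven: Runtime = 2 h/week × 13 weeks = 26 h
toaster oven: 1.04 kW × 26 h = 27.04 kWh
Total energy = 116.416 kWh
Cost = 116.416 × €0.25 = €29.10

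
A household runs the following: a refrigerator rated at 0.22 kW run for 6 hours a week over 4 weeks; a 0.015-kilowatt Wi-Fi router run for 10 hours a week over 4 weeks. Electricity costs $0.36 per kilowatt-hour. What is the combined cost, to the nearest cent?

$2.12

refrigerator: Runtime = 6 h/week × 4 weeks = 24 h
refrigerator: 0.22 kW × 24 h = 5.28 kWh
Wi-Fi router: Runtime = 10 h/week × 4 weeks = 40 h
Wi-Fi router: 0.015 kW × 40 h = 0.6 kWh
Total energy = 5.88 kWh
Cost = 5.88 × $0.36 = $2.12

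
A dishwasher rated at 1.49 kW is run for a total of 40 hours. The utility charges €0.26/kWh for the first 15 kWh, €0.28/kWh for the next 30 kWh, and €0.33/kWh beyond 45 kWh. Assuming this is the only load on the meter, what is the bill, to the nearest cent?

Energy = 1.49 kW × 40 h = 59.6 kWh
Tier 1 (0–15 kWh): 15 × €0.26 = €3.9
Tier 2 (15–45 kWh): 30 × €0.28 = €8.4
Above 45 kWh: 14.6 × €0.33 = €4.818
Bill = €17.12

€17.12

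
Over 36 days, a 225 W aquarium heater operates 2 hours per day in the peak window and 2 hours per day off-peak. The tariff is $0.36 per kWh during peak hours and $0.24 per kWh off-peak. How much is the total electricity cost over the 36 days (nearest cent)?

Peak energy = 0.225 kW × 2 h × 36 = 16.2 kWh
Off-peak energy = 0.225 kW × 2 h × 36 = 16.2 kWh
Cost = 16.2 × $0.36 + 16.2 × $0.24 = $5.832 + $3.888 = $9.72

$9.72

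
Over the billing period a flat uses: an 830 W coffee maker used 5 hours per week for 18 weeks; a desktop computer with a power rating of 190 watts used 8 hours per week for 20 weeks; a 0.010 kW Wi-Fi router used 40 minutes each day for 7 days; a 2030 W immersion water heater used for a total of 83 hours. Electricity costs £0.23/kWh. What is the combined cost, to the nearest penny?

coffee maker: Runtime = 5 h/week × 18 weeks = 90 h
coffee maker: 0.83 kW × 90 h = 74.7 kWh
desktop computer: Runtime = 8 h/week × 20 weeks = 160 h
desktop computer: 0.19 kW × 160 h = 30.4 kWh
Wi-Fi router: Runtime = 40 min × 7 = 280 min = 4.666666… h
Wi-Fi router: 0.01 kW × 4.666666… h = 0.046666… kWh
immersion water heater: 2.03 kW × 83 h = 168.49 kWh
Total energy = 273.636666… kWh
Cost = 273.636666… × £0.23 = £62.94

£62.94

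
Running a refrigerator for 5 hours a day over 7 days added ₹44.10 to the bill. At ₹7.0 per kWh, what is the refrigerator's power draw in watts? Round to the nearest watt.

180 W

Energy = ₹44.10 ÷ ₹7.0/kWh = 6.3 kWh
Runtime = 5 h/day × 7 days = 35 h
Power = 6.3 kWh ÷ 35 h = 0.18 kW = 180 W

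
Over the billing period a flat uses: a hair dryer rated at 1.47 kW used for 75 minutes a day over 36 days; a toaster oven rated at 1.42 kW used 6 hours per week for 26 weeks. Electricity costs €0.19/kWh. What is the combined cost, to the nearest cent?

€54.66

hair dryer: Runtime = 75 min × 36 = 2700 min = 45 h
hair dryer: 1.47 kW × 45 h = 66.15 kWh
toaster oven: Runtime = 6 h/week × 26 weeks = 156 h
toaster oven: 1.42 kW × 156 h = 221.52 kWh
Total energy = 287.67 kWh
Cost = 287.67 × €0.19 = €54.66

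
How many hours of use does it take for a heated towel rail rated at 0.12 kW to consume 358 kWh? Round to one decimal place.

Hours = 358 kWh ÷ 0.12 kW = 2983.3 h

2983.3 h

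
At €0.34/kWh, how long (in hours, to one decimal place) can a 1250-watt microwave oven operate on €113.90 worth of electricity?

Energy available = €113.90 ÷ €0.34/kWh = 335 kWh
Hours = 335 kWh ÷ 1.25 kW = 268.0 h

268.0 h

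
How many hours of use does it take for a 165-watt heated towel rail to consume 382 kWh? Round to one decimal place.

Hours = 382 kWh ÷ 0.165 kW = 2315.2 h

2315.2 h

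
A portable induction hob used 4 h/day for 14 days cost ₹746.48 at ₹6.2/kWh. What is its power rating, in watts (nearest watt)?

Energy = ₹746.48 ÷ ₹6.2/kWh = 120.4 kWh
Runtime = 4 h/day × 14 days = 56 h
Power = 120.4 kWh ÷ 56 h = 2.15 kW = 2150 W

2150 W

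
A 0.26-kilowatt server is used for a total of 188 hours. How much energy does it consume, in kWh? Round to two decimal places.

Energy = 0.26 kW × 188 h = 48.88 kWh

48.88 kWh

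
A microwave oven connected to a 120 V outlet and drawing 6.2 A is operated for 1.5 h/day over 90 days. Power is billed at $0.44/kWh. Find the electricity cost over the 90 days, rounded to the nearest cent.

$44.19

Power = 6.2 A × 120 V = 744 W = 0.744 kW
Runtime = 1.5 h/day × 90 days = 135 h
Energy = 0.744 kW × 135 h = 100.44 kWh
Cost = 100.44 kWh × $0.44/kWh = $44.19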